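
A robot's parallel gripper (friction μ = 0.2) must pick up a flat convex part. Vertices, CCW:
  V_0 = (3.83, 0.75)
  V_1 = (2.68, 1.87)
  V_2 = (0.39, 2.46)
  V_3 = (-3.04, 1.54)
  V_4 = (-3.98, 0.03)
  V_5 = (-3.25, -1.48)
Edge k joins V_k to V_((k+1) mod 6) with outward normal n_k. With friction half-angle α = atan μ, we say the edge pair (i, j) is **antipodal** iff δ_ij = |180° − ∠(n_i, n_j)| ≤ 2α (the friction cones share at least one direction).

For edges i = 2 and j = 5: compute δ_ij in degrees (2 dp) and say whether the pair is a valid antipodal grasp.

α = atan 0.2 = 11.31°;  2α = 22.62°
edge 2: e_2 = (-3.43, -0.92);  n_2 = (-0.2591, +0.9659)
edge 5: e_5 = (+7.08, +2.23);  n_5 = (+0.3004, -0.9538)
∠(n_2, n_5) = 177.53°
δ = |180° − 177.53°| = 2.47°
2.47° ≤ 2α = 22.62°  →  valid

δ = 2.47°, valid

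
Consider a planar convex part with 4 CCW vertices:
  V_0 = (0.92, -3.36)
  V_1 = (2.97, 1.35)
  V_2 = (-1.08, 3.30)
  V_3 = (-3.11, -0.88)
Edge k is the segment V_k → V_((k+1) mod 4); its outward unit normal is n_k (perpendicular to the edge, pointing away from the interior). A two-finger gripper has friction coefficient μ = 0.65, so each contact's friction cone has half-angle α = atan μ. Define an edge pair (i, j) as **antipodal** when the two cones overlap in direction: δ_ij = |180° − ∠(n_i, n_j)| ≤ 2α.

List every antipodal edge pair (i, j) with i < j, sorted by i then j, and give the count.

α = atan 0.65 = 33.02°;  2α = 66.05°
n_0 = (+0.9169, -0.3991)
n_1 = (+0.4338, +0.9010)
n_2 = (-0.8995, +0.4369)
n_3 = (-0.5241, -0.8517)
  (0,1): δ = 92.19°  ·
  (0,2): δ = 2.38°  ✓
  (0,3): δ = 81.91°  ·
  (1,2): δ = 90.19°  ·
  (1,3): δ = 5.90°  ✓
  (2,3): δ = 95.70°  ·
antipodal pairs: 2

count = 2; pairs: (0,2), (1,3)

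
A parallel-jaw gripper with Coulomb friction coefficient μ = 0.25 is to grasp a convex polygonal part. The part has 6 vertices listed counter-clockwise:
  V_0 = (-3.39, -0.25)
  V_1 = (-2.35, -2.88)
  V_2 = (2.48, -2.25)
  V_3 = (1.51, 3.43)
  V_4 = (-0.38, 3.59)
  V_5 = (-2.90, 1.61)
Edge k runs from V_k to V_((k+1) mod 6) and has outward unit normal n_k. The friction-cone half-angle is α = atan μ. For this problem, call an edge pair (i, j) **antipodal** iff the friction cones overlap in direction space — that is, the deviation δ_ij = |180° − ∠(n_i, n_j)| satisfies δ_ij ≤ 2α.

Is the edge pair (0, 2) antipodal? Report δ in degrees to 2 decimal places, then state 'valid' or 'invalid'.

α = atan 0.25 = 14.04°;  2α = 28.07°
edge 0: e_0 = (+1.04, -2.63);  n_0 = (-0.9299, -0.3677)
edge 2: e_2 = (-0.97, +5.68);  n_2 = (+0.9857, +0.1683)
∠(n_0, n_2) = 168.12°
δ = |180° − 168.12°| = 11.88°
11.88° ≤ 2α = 28.07°  →  valid

δ = 11.88°, valid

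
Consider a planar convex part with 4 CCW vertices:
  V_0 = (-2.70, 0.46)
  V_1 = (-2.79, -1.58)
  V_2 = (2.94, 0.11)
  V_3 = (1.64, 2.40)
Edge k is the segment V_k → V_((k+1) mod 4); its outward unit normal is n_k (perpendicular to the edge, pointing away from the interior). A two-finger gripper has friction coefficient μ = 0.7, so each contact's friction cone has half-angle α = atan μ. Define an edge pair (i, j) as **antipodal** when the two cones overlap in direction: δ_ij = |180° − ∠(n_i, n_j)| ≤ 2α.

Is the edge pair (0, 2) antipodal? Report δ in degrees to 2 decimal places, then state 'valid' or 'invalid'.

α = atan 0.7 = 34.99°;  2α = 69.98°
edge 0: e_0 = (-0.09, -2.04);  n_0 = (-0.9990, +0.0441)
edge 2: e_2 = (-1.30, +2.29);  n_2 = (+0.8696, +0.4937)
∠(n_0, n_2) = 147.89°
δ = |180° − 147.89°| = 32.11°
32.11° ≤ 2α = 69.98°  →  valid

δ = 32.11°, valid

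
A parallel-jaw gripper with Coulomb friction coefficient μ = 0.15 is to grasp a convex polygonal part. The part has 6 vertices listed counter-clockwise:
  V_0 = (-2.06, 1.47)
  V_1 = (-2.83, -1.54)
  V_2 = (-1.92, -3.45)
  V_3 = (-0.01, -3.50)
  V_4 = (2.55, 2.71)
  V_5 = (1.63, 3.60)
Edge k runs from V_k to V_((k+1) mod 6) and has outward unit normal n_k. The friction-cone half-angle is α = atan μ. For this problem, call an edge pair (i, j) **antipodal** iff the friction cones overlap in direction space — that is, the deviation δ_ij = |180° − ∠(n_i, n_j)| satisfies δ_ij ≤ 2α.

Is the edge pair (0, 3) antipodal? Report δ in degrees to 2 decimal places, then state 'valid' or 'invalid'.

α = atan 0.15 = 8.53°;  2α = 17.06°
edge 0: e_0 = (-0.77, -3.01);  n_0 = (-0.9688, +0.2478)
edge 3: e_3 = (+2.56, +6.21);  n_3 = (+0.9245, -0.3811)
∠(n_0, n_3) = 171.95°
δ = |180° − 171.95°| = 8.05°
8.05° ≤ 2α = 17.06°  →  valid

δ = 8.05°, valid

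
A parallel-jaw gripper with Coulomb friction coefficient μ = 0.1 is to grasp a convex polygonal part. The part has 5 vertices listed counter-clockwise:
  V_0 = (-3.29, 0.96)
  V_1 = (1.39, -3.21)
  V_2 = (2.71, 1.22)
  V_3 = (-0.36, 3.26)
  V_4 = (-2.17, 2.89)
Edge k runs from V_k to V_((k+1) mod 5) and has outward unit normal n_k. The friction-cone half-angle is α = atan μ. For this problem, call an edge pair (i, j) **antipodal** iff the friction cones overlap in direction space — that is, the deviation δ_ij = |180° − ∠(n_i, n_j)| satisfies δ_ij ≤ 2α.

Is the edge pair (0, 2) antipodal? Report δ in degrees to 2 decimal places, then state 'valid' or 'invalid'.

α = atan 0.1 = 5.71°;  2α = 11.42°
edge 0: e_0 = (+4.68, -4.17);  n_0 = (-0.6653, -0.7466)
edge 2: e_2 = (-3.07, +2.04);  n_2 = (+0.5534, +0.8329)
∠(n_0, n_2) = 171.90°
δ = |180° − 171.90°| = 8.10°
8.10° ≤ 2α = 11.42°  →  valid

δ = 8.10°, valid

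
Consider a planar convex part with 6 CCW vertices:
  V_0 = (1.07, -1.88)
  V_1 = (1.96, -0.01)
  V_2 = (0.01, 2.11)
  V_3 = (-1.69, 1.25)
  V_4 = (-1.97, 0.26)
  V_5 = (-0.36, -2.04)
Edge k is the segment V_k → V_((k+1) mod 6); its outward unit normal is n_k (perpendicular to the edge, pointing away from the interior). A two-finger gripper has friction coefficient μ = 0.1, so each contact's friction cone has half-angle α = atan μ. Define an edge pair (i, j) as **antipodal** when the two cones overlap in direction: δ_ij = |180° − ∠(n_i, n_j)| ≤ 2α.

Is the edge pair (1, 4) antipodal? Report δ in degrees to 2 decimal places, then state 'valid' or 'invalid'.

δ = 7.62°, valid

α = atan 0.1 = 5.71°;  2α = 11.42°
edge 1: e_1 = (-1.95, +2.12);  n_1 = (+0.7360, +0.6770)
edge 4: e_4 = (+1.61, -2.30);  n_4 = (-0.8192, -0.5735)
∠(n_1, n_4) = 172.38°
δ = |180° − 172.38°| = 7.62°
7.62° ≤ 2α = 11.42°  →  valid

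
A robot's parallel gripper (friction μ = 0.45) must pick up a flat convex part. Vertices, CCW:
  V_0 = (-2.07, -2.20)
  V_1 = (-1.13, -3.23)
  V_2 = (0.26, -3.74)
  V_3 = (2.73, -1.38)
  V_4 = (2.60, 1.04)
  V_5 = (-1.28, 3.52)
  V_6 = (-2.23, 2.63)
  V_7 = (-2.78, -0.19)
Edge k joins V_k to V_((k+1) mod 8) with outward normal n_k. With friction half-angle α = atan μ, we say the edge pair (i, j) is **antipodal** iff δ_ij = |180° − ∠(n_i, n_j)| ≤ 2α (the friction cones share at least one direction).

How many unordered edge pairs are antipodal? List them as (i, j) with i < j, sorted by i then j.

count = 8; pairs: (0,3), (0,4), (1,4), (2,5), (2,6), (3,6), (3,7), (4,7)

α = atan 0.45 = 24.23°;  2α = 48.46°
n_0 = (-0.7386, -0.6741)
n_1 = (-0.3445, -0.9388)
n_2 = (+0.6908, -0.7230)
n_3 = (+0.9986, +0.0536)
n_4 = (+0.5386, +0.8426)
n_5 = (-0.6837, +0.7298)
n_6 = (-0.9815, +0.1914)
n_7 = (-0.9429, -0.3331)
  (0,1): δ = 152.53°  ·
  (0,2): δ = 88.69°  ·
  (0,3): δ = 39.31°  ✓
  (0,4): δ = 15.03°  ✓
  (0,5): δ = 90.75°  ·
  (0,6): δ = 126.58°  ·
  (0,7): δ = 157.07°  ·
  (1,2): δ = 116.16°  ·
  (1,3): δ = 66.78°  ·
  (1,4): δ = 12.44°  ✓
  (1,5): δ = 63.28°  ·
  (1,6): δ = 99.11°  ·
  (1,7): δ = 129.60°  ·
  (2,3): δ = 130.62°  ·
  (2,4): δ = 76.28°  ·
  (2,5): δ = 0.56°  ✓
  (2,6): δ = 35.27°  ✓
  (2,7): δ = 65.76°  ·
  (3,4): δ = 125.66°  ·
  (3,5): δ = 49.94°  ·
  (3,6): δ = 14.11°  ✓
  (3,7): δ = 16.38°  ✓
  (4,5): δ = 104.28°  ·
  (4,6): δ = 68.45°  ·
  (4,7): δ = 37.96°  ✓
  (5,6): δ = 144.17°  ·
  (5,7): δ = 113.68°  ·
  (6,7): δ = 149.51°  ·
antipodal pairs: 8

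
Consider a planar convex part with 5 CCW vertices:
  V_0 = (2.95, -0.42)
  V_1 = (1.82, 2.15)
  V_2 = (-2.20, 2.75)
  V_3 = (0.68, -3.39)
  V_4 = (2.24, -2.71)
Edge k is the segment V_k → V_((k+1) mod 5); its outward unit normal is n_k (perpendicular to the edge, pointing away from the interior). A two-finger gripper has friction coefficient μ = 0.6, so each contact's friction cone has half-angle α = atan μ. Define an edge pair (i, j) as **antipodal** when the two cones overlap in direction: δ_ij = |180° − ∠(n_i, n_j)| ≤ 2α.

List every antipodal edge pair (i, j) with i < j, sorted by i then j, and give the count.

count = 4; pairs: (0,2), (1,2), (1,3), (2,4)

α = atan 0.6 = 30.96°;  2α = 61.93°
n_0 = (+0.9154, +0.4025)
n_1 = (+0.1476, +0.9890)
n_2 = (-0.9054, -0.4247)
n_3 = (+0.3996, -0.9167)
n_4 = (+0.9551, -0.2961)
  (0,1): δ = 122.22°  ·
  (0,2): δ = 1.39°  ✓
  (0,3): δ = 89.82°  ·
  (0,4): δ = 139.04°  ·
  (1,2): δ = 56.38°  ✓
  (1,3): δ = 32.04°  ✓
  (1,4): δ = 81.26°  ·
  (2,3): δ = 91.58°  ·
  (2,4): δ = 42.35°  ✓
  (3,4): δ = 130.78°  ·
antipodal pairs: 4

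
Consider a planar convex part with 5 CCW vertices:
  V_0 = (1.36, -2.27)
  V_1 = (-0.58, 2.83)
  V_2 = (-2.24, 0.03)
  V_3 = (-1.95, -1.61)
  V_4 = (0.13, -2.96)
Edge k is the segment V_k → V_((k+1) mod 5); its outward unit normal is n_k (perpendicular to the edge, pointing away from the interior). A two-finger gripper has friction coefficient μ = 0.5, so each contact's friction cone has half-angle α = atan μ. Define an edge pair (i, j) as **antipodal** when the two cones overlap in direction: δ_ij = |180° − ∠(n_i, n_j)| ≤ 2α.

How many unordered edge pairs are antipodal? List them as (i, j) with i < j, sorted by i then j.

count = 4; pairs: (0,1), (0,2), (0,3), (1,4)

α = atan 0.5 = 26.57°;  2α = 53.13°
n_0 = (+0.9347, +0.3555)
n_1 = (-0.8602, +0.5100)
n_2 = (-0.9847, -0.1741)
n_3 = (-0.5444, -0.8388)
n_4 = (+0.4893, -0.8721)
  (0,1): δ = 51.49°  ✓
  (0,2): δ = 10.80°  ✓
  (0,3): δ = 36.19°  ✓
  (0,4): δ = 98.46°  ·
  (1,2): δ = 139.31°  ·
  (1,3): δ = 92.32°  ·
  (1,4): δ = 30.05°  ✓
  (2,3): δ = 133.01°  ·
  (2,4): δ = 70.74°  ·
  (3,4): δ = 117.72°  ·
antipodal pairs: 4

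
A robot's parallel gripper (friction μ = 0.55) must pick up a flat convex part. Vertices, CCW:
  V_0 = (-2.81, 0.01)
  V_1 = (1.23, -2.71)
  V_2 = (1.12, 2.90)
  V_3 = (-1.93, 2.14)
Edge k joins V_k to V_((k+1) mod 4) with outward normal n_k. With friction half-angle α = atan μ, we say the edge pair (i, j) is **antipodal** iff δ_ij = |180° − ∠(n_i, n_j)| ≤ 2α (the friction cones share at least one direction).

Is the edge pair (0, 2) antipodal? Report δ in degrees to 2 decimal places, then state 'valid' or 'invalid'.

δ = 47.94°, valid

α = atan 0.55 = 28.81°;  2α = 57.62°
edge 0: e_0 = (+4.04, -2.72);  n_0 = (-0.5585, -0.8295)
edge 2: e_2 = (-3.05, -0.76);  n_2 = (-0.2418, +0.9703)
∠(n_0, n_2) = 132.06°
δ = |180° − 132.06°| = 47.94°
47.94° ≤ 2α = 57.62°  →  valid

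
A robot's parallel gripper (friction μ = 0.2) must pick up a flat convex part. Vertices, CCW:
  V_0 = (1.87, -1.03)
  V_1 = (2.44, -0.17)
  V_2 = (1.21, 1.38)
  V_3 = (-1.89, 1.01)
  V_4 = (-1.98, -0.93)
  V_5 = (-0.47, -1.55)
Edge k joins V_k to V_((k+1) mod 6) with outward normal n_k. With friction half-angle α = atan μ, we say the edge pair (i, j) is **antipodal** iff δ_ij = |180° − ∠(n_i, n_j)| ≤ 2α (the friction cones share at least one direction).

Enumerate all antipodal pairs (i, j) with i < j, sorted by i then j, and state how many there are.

α = atan 0.2 = 11.31°;  2α = 22.62°
n_0 = (+0.8335, -0.5525)
n_1 = (+0.7833, +0.6216)
n_2 = (-0.1185, +0.9930)
n_3 = (-0.9989, +0.0463)
n_4 = (-0.3798, -0.9251)
n_5 = (+0.2169, -0.9762)
  (0,1): δ = 108.03°  ·
  (0,2): δ = 49.66°  ·
  (0,3): δ = 30.88°  ·
  (0,4): δ = 101.21°  ·
  (0,5): δ = 136.06°  ·
  (1,2): δ = 121.63°  ·
  (1,3): δ = 41.09°  ·
  (1,4): δ = 29.24°  ·
  (1,5): δ = 64.10°  ·
  (2,3): δ = 99.46°  ·
  (2,4): δ = 29.13°  ·
  (2,5): δ = 5.72°  ✓
  (3,4): δ = 109.67°  ·
  (3,5): δ = 74.82°  ·
  (4,5): δ = 145.15°  ·
antipodal pairs: 1

count = 1; pairs: (2,5)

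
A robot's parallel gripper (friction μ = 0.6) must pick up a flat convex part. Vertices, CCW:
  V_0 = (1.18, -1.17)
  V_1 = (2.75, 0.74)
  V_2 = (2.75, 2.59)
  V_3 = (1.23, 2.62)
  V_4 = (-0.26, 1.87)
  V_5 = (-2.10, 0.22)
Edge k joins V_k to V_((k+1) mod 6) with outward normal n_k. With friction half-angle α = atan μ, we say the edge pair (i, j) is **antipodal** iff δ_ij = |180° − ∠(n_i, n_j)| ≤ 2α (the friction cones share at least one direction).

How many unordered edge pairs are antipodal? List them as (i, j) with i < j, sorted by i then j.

α = atan 0.6 = 30.96°;  2α = 61.93°
n_0 = (+0.7725, -0.6350)
n_1 = (+1.0000, -0.0000)
n_2 = (+0.0197, +0.9998)
n_3 = (-0.4496, +0.8932)
n_4 = (-0.6676, +0.7445)
n_5 = (-0.3902, -0.9207)
  (0,1): δ = 140.58°  ·
  (0,2): δ = 51.71°  ✓
  (0,3): δ = 23.86°  ✓
  (0,4): δ = 8.70°  ✓
  (0,5): δ = 106.45°  ·
  (1,2): δ = 91.13°  ·
  (1,3): δ = 63.28°  ·
  (1,4): δ = 48.12°  ✓
  (1,5): δ = 67.03°  ·
  (2,3): δ = 152.15°  ·
  (2,4): δ = 136.99°  ·
  (2,5): δ = 21.84°  ✓
  (3,4): δ = 164.83°  ·
  (3,5): δ = 49.68°  ✓
  (4,5): δ = 64.85°  ·
antipodal pairs: 6

count = 6; pairs: (0,2), (0,3), (0,4), (1,4), (2,5), (3,5)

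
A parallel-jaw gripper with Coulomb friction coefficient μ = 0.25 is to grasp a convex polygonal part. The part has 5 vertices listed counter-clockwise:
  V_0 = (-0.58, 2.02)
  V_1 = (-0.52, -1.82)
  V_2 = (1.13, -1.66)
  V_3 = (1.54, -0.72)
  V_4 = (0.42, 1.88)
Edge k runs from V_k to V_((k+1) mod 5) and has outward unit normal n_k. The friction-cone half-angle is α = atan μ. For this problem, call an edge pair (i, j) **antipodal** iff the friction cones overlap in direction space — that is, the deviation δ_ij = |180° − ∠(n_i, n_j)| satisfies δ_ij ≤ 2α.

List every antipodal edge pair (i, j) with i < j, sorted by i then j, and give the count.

α = atan 0.25 = 14.04°;  2α = 28.07°
n_0 = (-0.9999, -0.0156)
n_1 = (+0.0965, -0.9953)
n_2 = (+0.9166, -0.3998)
n_3 = (+0.9184, +0.3956)
n_4 = (+0.1386, +0.9903)
  (0,1): δ = 85.36°  ·
  (0,2): δ = 24.46°  ✓
  (0,3): δ = 22.41°  ✓
  (0,4): δ = 81.14°  ·
  (1,2): δ = 119.10°  ·
  (1,3): δ = 72.23°  ·
  (1,4): δ = 13.51°  ✓
  (2,3): δ = 133.13°  ·
  (2,4): δ = 74.40°  ·
  (3,4): δ = 121.27°  ·
antipodal pairs: 3

count = 3; pairs: (0,2), (0,3), (1,4)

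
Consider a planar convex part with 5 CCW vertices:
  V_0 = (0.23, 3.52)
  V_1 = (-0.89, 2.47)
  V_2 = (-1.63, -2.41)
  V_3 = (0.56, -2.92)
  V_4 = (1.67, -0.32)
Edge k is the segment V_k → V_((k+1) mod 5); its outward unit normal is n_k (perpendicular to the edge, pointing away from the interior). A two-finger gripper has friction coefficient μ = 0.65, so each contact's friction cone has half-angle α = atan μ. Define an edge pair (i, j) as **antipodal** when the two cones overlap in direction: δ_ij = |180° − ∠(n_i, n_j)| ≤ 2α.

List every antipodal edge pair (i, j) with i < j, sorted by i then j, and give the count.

α = atan 0.65 = 33.02°;  2α = 66.05°
n_0 = (-0.6839, +0.7295)
n_1 = (-0.9887, +0.1499)
n_2 = (-0.2268, -0.9739)
n_3 = (+0.9197, -0.3926)
n_4 = (+0.9363, +0.3511)
  (0,1): δ = 141.77°  ·
  (0,2): δ = 56.26°  ✓
  (0,3): δ = 23.73°  ✓
  (0,4): δ = 67.40°  ·
  (1,2): δ = 94.49°  ·
  (1,3): δ = 14.50°  ✓
  (1,4): δ = 29.18°  ✓
  (2,3): δ = 100.01°  ·
  (2,4): δ = 56.33°  ✓
  (3,4): δ = 136.33°  ·
antipodal pairs: 5

count = 5; pairs: (0,2), (0,3), (1,3), (1,4), (2,4)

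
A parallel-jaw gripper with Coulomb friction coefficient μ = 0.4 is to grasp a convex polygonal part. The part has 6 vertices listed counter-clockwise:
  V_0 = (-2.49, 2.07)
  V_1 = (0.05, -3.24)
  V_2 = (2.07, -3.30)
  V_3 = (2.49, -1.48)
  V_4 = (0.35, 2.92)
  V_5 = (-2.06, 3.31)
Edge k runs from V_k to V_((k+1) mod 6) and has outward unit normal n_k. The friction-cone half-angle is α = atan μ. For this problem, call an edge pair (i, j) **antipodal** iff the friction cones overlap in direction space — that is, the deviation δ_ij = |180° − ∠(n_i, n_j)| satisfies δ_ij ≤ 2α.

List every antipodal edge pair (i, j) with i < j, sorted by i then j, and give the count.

count = 4; pairs: (0,2), (0,3), (1,4), (2,5)

α = atan 0.4 = 21.80°;  2α = 43.60°
n_0 = (-0.9021, -0.4315)
n_1 = (-0.0297, -0.9996)
n_2 = (+0.9744, -0.2249)
n_3 = (+0.8993, +0.4374)
n_4 = (+0.1597, +0.9872)
n_5 = (-0.9448, +0.3276)
  (0,1): δ = 117.27°  ·
  (0,2): δ = 38.56°  ✓
  (0,3): δ = 0.37°  ✓
  (0,4): δ = 55.24°  ·
  (0,5): δ = 135.31°  ·
  (1,2): δ = 101.29°  ·
  (1,3): δ = 62.36°  ·
  (1,4): δ = 7.49°  ✓
  (1,5): δ = 72.58°  ·
  (2,3): δ = 141.07°  ·
  (2,4): δ = 86.20°  ·
  (2,5): δ = 6.13°  ✓
  (3,4): δ = 125.13°  ·
  (3,5): δ = 45.06°  ·
  (4,5): δ = 99.93°  ·
antipodal pairs: 4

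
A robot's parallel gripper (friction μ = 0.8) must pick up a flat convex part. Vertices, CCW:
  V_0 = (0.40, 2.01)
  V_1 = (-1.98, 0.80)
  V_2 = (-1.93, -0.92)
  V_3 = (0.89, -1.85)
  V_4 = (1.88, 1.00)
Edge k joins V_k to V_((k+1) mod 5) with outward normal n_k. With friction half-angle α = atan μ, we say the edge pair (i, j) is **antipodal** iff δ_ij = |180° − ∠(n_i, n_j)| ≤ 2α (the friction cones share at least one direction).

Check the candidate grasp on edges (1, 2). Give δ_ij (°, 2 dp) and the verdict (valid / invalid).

α = atan 0.8 = 38.66°;  2α = 77.32°
edge 1: e_1 = (+0.05, -1.72);  n_1 = (-0.9996, -0.0291)
edge 2: e_2 = (+2.82, -0.93);  n_2 = (-0.3132, -0.9497)
∠(n_1, n_2) = 70.08°
δ = |180° − 70.08°| = 109.92°
109.92° > 2α = 77.32°  →  invalid

δ = 109.92°, invalid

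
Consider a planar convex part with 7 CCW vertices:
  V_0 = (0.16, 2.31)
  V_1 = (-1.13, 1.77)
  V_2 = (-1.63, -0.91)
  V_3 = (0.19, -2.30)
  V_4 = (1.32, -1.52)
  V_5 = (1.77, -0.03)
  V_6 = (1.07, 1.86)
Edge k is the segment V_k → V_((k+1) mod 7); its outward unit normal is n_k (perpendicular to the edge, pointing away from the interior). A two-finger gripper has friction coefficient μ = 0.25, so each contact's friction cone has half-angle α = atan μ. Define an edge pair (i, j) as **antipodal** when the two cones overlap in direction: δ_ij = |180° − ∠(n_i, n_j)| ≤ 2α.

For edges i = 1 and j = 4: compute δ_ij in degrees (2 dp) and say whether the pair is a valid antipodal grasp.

α = atan 0.25 = 14.04°;  2α = 28.07°
edge 1: e_1 = (-0.50, -2.68);  n_1 = (-0.9830, +0.1834)
edge 4: e_4 = (+0.45, +1.49);  n_4 = (+0.9573, -0.2891)
∠(n_1, n_4) = 173.76°
δ = |180° − 173.76°| = 6.24°
6.24° ≤ 2α = 28.07°  →  valid

δ = 6.24°, valid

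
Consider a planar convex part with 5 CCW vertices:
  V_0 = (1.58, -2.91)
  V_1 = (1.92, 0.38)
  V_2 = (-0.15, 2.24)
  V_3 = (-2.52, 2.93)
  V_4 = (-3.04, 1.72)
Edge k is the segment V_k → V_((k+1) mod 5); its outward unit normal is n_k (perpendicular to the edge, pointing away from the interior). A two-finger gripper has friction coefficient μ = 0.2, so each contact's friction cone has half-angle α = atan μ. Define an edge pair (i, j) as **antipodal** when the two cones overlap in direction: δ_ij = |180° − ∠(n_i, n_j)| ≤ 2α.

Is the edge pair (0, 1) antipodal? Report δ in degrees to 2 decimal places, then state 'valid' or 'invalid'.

α = atan 0.2 = 11.31°;  2α = 22.62°
edge 0: e_0 = (+0.34, +3.29);  n_0 = (+0.9947, -0.1028)
edge 1: e_1 = (-2.07, +1.86);  n_1 = (+0.6684, +0.7438)
∠(n_0, n_1) = 53.96°
δ = |180° − 53.96°| = 126.04°
126.04° > 2α = 22.62°  →  invalid

δ = 126.04°, invalid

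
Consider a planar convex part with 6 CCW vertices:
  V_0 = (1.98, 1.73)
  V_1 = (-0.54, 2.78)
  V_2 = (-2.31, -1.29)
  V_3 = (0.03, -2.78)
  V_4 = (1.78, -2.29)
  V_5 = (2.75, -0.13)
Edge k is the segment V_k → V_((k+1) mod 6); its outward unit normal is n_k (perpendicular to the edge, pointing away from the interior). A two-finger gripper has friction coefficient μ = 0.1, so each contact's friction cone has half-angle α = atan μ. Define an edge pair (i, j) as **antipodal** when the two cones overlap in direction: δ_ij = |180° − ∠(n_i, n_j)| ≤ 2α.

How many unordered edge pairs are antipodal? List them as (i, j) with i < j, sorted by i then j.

count = 2; pairs: (0,2), (1,4)

α = atan 0.1 = 5.71°;  2α = 11.42°
n_0 = (+0.3846, +0.9231)
n_1 = (-0.9170, +0.3988)
n_2 = (-0.5371, -0.8435)
n_3 = (+0.2696, -0.9630)
n_4 = (+0.9122, -0.4097)
n_5 = (+0.9240, +0.3825)
  (0,1): δ = 90.88°  ·
  (0,2): δ = 9.87°  ✓
  (0,3): δ = 38.26°  ·
  (0,4): δ = 88.44°  ·
  (0,5): δ = 135.11°  ·
  (1,2): δ = 98.98°  ·
  (1,3): δ = 50.85°  ·
  (1,4): δ = 0.68°  ✓
  (1,5): δ = 45.99°  ·
  (2,3): δ = 131.87°  ·
  (2,4): δ = 81.70°  ·
  (2,5): δ = 35.02°  ·
  (3,4): δ = 129.83°  ·
  (3,5): δ = 83.15°  ·
  (4,5): δ = 133.33°  ·
antipodal pairs: 2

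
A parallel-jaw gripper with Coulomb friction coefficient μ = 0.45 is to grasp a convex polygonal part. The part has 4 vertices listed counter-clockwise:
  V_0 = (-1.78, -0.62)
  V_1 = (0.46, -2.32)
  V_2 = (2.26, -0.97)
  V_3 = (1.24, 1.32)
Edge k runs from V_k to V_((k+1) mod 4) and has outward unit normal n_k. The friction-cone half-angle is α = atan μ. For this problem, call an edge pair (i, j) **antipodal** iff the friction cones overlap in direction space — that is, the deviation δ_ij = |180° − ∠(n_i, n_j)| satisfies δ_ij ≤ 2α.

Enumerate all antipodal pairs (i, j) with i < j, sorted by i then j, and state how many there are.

α = atan 0.45 = 24.23°;  2α = 48.46°
n_0 = (-0.6045, -0.7966)
n_1 = (+0.6000, -0.8000)
n_2 = (+0.9135, +0.4069)
n_3 = (-0.5405, +0.8414)
  (0,1): δ = 105.93°  ·
  (0,2): δ = 28.80°  ✓
  (0,3): δ = 69.91°  ·
  (1,2): δ = 102.86°  ·
  (1,3): δ = 4.15°  ✓
  (2,3): δ = 81.29°  ·
antipodal pairs: 2

count = 2; pairs: (0,2), (1,3)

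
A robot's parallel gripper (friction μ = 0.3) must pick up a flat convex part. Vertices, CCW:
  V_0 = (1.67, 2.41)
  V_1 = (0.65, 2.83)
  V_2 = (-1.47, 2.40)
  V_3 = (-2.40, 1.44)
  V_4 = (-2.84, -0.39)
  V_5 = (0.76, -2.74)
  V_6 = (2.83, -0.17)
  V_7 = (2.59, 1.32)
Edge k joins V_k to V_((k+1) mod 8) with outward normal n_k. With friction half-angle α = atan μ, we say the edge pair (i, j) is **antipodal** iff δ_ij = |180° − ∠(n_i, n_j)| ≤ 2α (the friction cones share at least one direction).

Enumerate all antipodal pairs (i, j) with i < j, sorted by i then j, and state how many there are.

count = 5; pairs: (0,4), (2,5), (3,5), (3,6), (4,7)

α = atan 0.3 = 16.70°;  2α = 33.40°
n_0 = (+0.3807, +0.9247)
n_1 = (-0.1988, +0.9800)
n_2 = (-0.7182, +0.6958)
n_3 = (-0.9723, +0.2338)
n_4 = (-0.5466, -0.8374)
n_5 = (+0.7788, -0.6273)
n_6 = (+0.9873, +0.1590)
n_7 = (+0.7642, +0.6450)
  (0,1): δ = 146.15°  ·
  (0,2): δ = 111.71°  ·
  (0,3): δ = 81.14°  ·
  (0,4): δ = 10.76°  ✓
  (0,5): δ = 73.53°  ·
  (0,6): δ = 121.53°  ·
  (0,7): δ = 152.55°  ·
  (1,2): δ = 145.56°  ·
  (1,3): δ = 114.99°  ·
  (1,4): δ = 44.60°  ·
  (1,5): δ = 39.68°  ·
  (1,6): δ = 87.68°  ·
  (1,7): δ = 118.70°  ·
  (2,3): δ = 149.43°  ·
  (2,4): δ = 79.04°  ·
  (2,5): δ = 5.24°  ✓
  (2,6): δ = 53.24°  ·
  (2,7): δ = 84.26°  ·
  (3,4): δ = 109.62°  ·
  (3,5): δ = 25.33°  ✓
  (3,6): δ = 22.67°  ✓
  (3,7): δ = 53.69°  ·
  (4,5): δ = 95.71°  ·
  (4,6): δ = 47.71°  ·
  (4,7): δ = 16.70°  ✓
  (5,6): δ = 132.00°  ·
  (5,7): δ = 100.98°  ·
  (6,7): δ = 148.98°  ·
antipodal pairs: 5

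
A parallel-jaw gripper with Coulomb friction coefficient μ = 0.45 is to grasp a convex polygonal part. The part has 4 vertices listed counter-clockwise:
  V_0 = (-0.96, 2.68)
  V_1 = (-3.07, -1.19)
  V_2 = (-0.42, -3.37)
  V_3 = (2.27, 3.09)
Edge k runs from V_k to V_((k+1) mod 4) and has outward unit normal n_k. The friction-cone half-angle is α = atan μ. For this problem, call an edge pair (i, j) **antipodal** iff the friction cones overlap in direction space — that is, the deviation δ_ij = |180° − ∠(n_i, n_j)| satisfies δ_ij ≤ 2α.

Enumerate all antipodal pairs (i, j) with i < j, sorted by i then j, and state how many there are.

count = 2; pairs: (0,2), (1,3)

α = atan 0.45 = 24.23°;  2α = 48.46°
n_0 = (-0.8780, +0.4787)
n_1 = (-0.6353, -0.7723)
n_2 = (+0.9232, -0.3844)
n_3 = (-0.1259, +0.9920)
  (0,1): δ = 100.84°  ·
  (0,2): δ = 5.99°  ✓
  (0,3): δ = 125.83°  ·
  (1,2): δ = 73.17°  ·
  (1,3): δ = 46.68°  ✓
  (2,3): δ = 60.16°  ·
antipodal pairs: 2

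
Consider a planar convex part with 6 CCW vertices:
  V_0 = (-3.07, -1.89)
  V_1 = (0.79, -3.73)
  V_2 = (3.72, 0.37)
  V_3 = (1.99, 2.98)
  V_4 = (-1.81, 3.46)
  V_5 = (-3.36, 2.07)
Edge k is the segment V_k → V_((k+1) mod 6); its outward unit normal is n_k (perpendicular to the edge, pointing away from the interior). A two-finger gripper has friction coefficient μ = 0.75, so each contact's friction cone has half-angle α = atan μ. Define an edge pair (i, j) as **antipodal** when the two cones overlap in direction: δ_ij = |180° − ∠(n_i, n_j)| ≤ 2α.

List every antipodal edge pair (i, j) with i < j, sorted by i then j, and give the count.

count = 7; pairs: (0,2), (0,3), (0,4), (1,3), (1,4), (1,5), (2,5)

α = atan 0.75 = 36.87°;  2α = 73.74°
n_0 = (-0.4303, -0.9027)
n_1 = (+0.8136, -0.5814)
n_2 = (+0.8335, +0.5525)
n_3 = (+0.1253, +0.9921)
n_4 = (-0.6676, +0.7445)
n_5 = (-0.9973, -0.0730)
  (0,1): δ = 100.06°  ·
  (0,2): δ = 30.98°  ✓
  (0,3): δ = 18.29°  ✓
  (0,4): δ = 67.37°  ✓
  (0,5): δ = 119.67°  ·
  (1,2): δ = 110.91°  ·
  (1,3): δ = 61.65°  ✓
  (1,4): δ = 12.56°  ✓
  (1,5): δ = 39.74°  ✓
  (2,3): δ = 130.74°  ·
  (2,4): δ = 81.65°  ·
  (2,5): δ = 29.35°  ✓
  (3,4): δ = 130.92°  ·
  (3,5): δ = 78.61°  ·
  (4,5): δ = 127.70°  ·
antipodal pairs: 7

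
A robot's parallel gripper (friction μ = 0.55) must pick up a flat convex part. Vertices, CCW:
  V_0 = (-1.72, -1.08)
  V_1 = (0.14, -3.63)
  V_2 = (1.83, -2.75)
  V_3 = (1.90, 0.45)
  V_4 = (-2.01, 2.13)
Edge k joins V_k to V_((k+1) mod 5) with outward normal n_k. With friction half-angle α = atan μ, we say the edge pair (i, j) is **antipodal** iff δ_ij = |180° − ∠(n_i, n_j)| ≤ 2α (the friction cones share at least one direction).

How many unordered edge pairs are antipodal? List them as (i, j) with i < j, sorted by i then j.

count = 4; pairs: (0,2), (0,3), (1,3), (2,4)

α = atan 0.55 = 28.81°;  2α = 57.62°
n_0 = (-0.8079, -0.5893)
n_1 = (+0.4618, -0.8870)
n_2 = (+0.9998, -0.0219)
n_3 = (+0.3948, +0.9188)
n_4 = (-0.9959, -0.0900)
  (0,1): δ = 98.60°  ·
  (0,2): δ = 37.36°  ✓
  (0,3): δ = 30.64°  ✓
  (0,4): δ = 149.05°  ·
  (1,2): δ = 118.76°  ·
  (1,3): δ = 50.76°  ✓
  (1,4): δ = 67.66°  ·
  (2,3): δ = 112.00°  ·
  (2,4): δ = 6.42°  ✓
  (3,4): δ = 61.59°  ·
antipodal pairs: 4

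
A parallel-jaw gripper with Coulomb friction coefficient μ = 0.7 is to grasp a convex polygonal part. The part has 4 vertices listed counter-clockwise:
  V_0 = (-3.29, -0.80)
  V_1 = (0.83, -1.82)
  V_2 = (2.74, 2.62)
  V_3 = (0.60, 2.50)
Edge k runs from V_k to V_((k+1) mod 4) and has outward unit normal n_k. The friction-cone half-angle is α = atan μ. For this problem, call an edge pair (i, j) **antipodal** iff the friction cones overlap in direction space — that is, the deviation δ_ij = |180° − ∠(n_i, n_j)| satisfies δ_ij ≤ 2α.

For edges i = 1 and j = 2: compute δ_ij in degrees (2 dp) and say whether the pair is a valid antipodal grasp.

α = atan 0.7 = 34.99°;  2α = 69.98°
edge 1: e_1 = (+1.91, +4.44);  n_1 = (+0.9186, -0.3952)
edge 2: e_2 = (-2.14, -0.12);  n_2 = (-0.0560, +0.9984)
∠(n_1, n_2) = 116.49°
δ = |180° − 116.49°| = 63.51°
63.51° ≤ 2α = 69.98°  →  valid

δ = 63.51°, valid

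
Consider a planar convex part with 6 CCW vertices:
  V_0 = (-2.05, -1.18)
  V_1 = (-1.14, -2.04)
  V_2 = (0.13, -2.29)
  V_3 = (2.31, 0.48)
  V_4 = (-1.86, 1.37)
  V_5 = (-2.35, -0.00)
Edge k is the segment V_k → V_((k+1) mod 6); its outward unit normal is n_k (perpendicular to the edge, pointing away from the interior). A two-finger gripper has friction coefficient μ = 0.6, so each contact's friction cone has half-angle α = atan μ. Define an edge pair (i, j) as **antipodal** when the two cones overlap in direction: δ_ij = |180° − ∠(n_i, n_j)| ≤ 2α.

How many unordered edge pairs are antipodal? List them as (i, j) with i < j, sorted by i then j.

α = atan 0.6 = 30.96°;  2α = 61.93°
n_0 = (-0.6869, -0.7268)
n_1 = (-0.1931, -0.9812)
n_2 = (+0.7858, -0.6184)
n_3 = (+0.2087, +0.9780)
n_4 = (-0.9416, +0.3368)
n_5 = (-0.9692, -0.2464)
  (0,1): δ = 147.75°  ·
  (0,2): δ = 84.82°  ·
  (0,3): δ = 31.33°  ✓
  (0,4): δ = 113.70°  ·
  (0,5): δ = 147.65°  ·
  (1,2): δ = 117.07°  ·
  (1,3): δ = 0.91°  ✓
  (1,4): δ = 81.46°  ·
  (1,5): δ = 115.40°  ·
  (2,3): δ = 63.84°  ·
  (2,4): δ = 18.52°  ✓
  (2,5): δ = 52.47°  ✓
  (3,4): δ = 97.63°  ·
  (3,5): δ = 63.69°  ·
  (4,5): δ = 146.06°  ·
antipodal pairs: 4

count = 4; pairs: (0,3), (1,3), (2,4), (2,5)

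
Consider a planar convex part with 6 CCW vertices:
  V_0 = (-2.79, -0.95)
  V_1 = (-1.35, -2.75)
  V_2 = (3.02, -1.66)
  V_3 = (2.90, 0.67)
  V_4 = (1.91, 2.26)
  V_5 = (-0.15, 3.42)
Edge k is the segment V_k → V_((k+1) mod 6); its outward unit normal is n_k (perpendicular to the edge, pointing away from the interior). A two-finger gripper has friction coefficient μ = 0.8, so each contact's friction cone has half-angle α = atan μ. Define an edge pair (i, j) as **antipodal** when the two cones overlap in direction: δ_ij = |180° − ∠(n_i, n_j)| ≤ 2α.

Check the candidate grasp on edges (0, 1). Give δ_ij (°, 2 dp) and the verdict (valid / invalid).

α = atan 0.8 = 38.66°;  2α = 77.32°
edge 0: e_0 = (+1.44, -1.80);  n_0 = (-0.7809, -0.6247)
edge 1: e_1 = (+4.37, +1.09);  n_1 = (+0.2420, -0.9703)
∠(n_0, n_1) = 65.35°
δ = |180° − 65.35°| = 114.65°
114.65° > 2α = 77.32°  →  invalid

δ = 114.65°, invalid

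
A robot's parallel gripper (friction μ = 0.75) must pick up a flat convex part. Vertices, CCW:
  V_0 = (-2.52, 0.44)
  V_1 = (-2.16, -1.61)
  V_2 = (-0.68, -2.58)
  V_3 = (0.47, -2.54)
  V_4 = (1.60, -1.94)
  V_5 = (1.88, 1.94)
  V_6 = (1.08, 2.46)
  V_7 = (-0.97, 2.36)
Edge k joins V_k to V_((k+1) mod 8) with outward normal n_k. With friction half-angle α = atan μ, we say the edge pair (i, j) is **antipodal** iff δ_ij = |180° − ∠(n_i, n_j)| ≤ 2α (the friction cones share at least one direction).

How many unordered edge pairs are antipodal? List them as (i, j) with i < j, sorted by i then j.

α = atan 0.75 = 36.87°;  2α = 73.74°
n_0 = (-0.9849, -0.1730)
n_1 = (-0.5482, -0.8364)
n_2 = (+0.0348, -0.9994)
n_3 = (+0.4690, -0.8832)
n_4 = (+0.9974, -0.0720)
n_5 = (+0.5450, +0.8384)
n_6 = (-0.0487, +0.9988)
n_7 = (-0.7781, +0.6281)
  (0,1): δ = 133.20°  ·
  (0,2): δ = 97.97°  ·
  (0,3): δ = 71.99°  ✓
  (0,4): δ = 14.09°  ✓
  (0,5): δ = 47.02°  ✓
  (0,6): δ = 82.83°  ·
  (0,7): δ = 131.13°  ·
  (1,2): δ = 144.77°  ·
  (1,3): δ = 118.79°  ·
  (1,4): δ = 60.89°  ✓
  (1,5): δ = 0.22°  ✓
  (1,6): δ = 36.03°  ✓
  (1,7): δ = 84.33°  ·
  (2,3): δ = 154.02°  ·
  (2,4): δ = 96.12°  ·
  (2,5): δ = 35.02°  ✓
  (2,6): δ = 0.80°  ✓
  (2,7): δ = 49.09°  ✓
  (3,4): δ = 122.09°  ·
  (3,5): δ = 60.99°  ✓
  (3,6): δ = 25.17°  ✓
  (3,7): δ = 23.12°  ✓
  (4,5): δ = 118.90°  ·
  (4,6): δ = 83.08°  ·
  (4,7): δ = 34.79°  ✓
  (5,6): δ = 144.18°  ·
  (5,7): δ = 95.89°  ·
  (6,7): δ = 131.71°  ·
antipodal pairs: 13

count = 13; pairs: (0,3), (0,4), (0,5), (1,4), (1,5), (1,6), (2,5), (2,6), (2,7), (3,5), (3,6), (3,7), (4,7)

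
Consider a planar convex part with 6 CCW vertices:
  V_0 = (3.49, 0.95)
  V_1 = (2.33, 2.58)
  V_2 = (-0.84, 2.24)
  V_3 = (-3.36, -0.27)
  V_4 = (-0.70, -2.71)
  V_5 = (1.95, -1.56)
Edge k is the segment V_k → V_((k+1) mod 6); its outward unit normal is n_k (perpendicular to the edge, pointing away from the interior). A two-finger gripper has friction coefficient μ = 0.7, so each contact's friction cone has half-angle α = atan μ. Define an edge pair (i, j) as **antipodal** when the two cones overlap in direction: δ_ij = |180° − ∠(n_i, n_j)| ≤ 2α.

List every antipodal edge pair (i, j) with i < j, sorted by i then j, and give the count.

count = 6; pairs: (0,3), (1,3), (1,4), (1,5), (2,4), (2,5)

α = atan 0.7 = 34.99°;  2α = 69.98°
n_0 = (+0.8147, +0.5798)
n_1 = (-0.1066, +0.9943)
n_2 = (-0.7057, +0.7085)
n_3 = (-0.6760, -0.7369)
n_4 = (+0.3981, -0.9173)
n_5 = (+0.8524, -0.5230)
  (0,1): δ = 119.32°  ·
  (0,2): δ = 80.55°  ·
  (0,3): δ = 12.03°  ✓
  (0,4): δ = 78.02°  ·
  (0,5): δ = 113.03°  ·
  (1,2): δ = 141.24°  ·
  (1,3): δ = 48.65°  ✓
  (1,4): δ = 17.34°  ✓
  (1,5): δ = 52.35°  ✓
  (2,3): δ = 87.42°  ·
  (2,4): δ = 21.43°  ✓
  (2,5): δ = 13.58°  ✓
  (3,4): δ = 114.01°  ·
  (3,5): δ = 79.00°  ·
  (4,5): δ = 144.99°  ·
antipodal pairs: 6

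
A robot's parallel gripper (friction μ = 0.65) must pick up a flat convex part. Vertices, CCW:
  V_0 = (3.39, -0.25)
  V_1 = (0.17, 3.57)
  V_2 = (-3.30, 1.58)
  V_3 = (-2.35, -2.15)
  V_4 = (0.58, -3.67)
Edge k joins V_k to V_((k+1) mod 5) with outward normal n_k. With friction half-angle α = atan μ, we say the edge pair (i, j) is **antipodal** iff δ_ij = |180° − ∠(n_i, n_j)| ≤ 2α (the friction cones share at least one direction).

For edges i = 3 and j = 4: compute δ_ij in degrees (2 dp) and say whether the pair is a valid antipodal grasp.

α = atan 0.65 = 33.02°;  2α = 66.05°
edge 3: e_3 = (+2.93, -1.52);  n_3 = (-0.4605, -0.8877)
edge 4: e_4 = (+2.81, +3.42);  n_4 = (+0.7726, -0.6348)
∠(n_3, n_4) = 78.01°
δ = |180° − 78.01°| = 101.99°
101.99° > 2α = 66.05°  →  invalid

δ = 101.99°, invalid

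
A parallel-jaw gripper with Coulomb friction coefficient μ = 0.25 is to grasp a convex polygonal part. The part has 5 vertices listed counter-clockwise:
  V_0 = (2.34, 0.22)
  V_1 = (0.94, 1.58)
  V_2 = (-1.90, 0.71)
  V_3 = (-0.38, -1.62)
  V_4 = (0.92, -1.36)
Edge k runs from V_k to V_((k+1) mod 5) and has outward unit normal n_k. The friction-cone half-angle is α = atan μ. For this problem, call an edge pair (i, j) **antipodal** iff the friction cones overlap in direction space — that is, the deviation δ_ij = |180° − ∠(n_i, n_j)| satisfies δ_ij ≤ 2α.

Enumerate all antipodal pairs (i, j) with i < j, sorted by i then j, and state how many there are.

count = 2; pairs: (0,2), (1,3)

α = atan 0.25 = 14.04°;  2α = 28.07°
n_0 = (+0.6968, +0.7173)
n_1 = (-0.2929, +0.9561)
n_2 = (-0.8375, -0.5464)
n_3 = (+0.1961, -0.9806)
n_4 = (+0.7438, -0.6684)
  (0,1): δ = 118.80°  ·
  (0,2): δ = 12.71°  ✓
  (0,3): δ = 55.48°  ·
  (0,4): δ = 92.22°  ·
  (1,2): δ = 73.91°  ·
  (1,3): δ = 5.72°  ✓
  (1,4): δ = 31.02°  ·
  (2,3): δ = 111.81°  ·
  (2,4): δ = 75.07°  ·
  (3,4): δ = 143.26°  ·
antipodal pairs: 2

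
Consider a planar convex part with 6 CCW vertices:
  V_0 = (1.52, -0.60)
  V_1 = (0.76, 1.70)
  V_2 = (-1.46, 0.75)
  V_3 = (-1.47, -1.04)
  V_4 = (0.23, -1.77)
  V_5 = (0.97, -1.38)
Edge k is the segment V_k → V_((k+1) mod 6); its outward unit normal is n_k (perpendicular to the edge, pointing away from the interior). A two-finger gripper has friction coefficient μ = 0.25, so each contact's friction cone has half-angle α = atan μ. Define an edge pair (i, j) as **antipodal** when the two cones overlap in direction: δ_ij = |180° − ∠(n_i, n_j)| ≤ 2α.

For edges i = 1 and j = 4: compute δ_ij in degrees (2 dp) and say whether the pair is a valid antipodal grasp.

δ = 4.62°, valid

α = atan 0.25 = 14.04°;  2α = 28.07°
edge 1: e_1 = (-2.22, -0.95);  n_1 = (-0.3934, +0.9194)
edge 4: e_4 = (+0.74, +0.39);  n_4 = (+0.4662, -0.8847)
∠(n_1, n_4) = 175.38°
δ = |180° − 175.38°| = 4.62°
4.62° ≤ 2α = 28.07°  →  valid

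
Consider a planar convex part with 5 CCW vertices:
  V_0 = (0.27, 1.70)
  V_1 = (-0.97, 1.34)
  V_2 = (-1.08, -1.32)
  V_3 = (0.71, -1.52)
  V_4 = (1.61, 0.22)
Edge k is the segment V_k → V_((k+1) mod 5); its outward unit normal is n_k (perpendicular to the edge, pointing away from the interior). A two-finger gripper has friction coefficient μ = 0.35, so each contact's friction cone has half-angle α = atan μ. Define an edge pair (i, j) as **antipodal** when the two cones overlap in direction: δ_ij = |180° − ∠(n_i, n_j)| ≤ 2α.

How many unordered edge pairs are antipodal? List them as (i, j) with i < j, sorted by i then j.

count = 2; pairs: (0,2), (1,3)

α = atan 0.35 = 19.29°;  2α = 38.58°
n_0 = (-0.2788, +0.9603)
n_1 = (-0.9991, +0.0413)
n_2 = (-0.1110, -0.9938)
n_3 = (+0.8882, -0.4594)
n_4 = (+0.7413, +0.6712)
  (0,1): δ = 108.56°  ·
  (0,2): δ = 22.56°  ✓
  (0,3): δ = 46.46°  ·
  (0,4): δ = 115.97°  ·
  (1,2): δ = 94.01°  ·
  (1,3): δ = 24.98°  ✓
  (1,4): δ = 44.53°  ·
  (2,3): δ = 110.97°  ·
  (2,4): δ = 41.47°  ·
  (3,4): δ = 110.49°  ·
antipodal pairs: 2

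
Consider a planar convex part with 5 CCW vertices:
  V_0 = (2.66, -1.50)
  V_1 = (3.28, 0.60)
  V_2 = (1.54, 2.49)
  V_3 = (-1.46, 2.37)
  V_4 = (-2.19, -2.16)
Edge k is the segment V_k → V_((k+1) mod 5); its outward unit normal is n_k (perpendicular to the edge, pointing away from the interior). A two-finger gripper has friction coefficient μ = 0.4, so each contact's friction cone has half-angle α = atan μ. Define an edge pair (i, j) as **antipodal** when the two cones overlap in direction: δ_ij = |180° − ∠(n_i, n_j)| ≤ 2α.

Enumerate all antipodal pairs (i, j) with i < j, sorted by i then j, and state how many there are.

count = 2; pairs: (0,3), (2,4)

α = atan 0.4 = 21.80°;  2α = 43.60°
n_0 = (+0.9591, -0.2832)
n_1 = (+0.7357, +0.6773)
n_2 = (-0.0400, +0.9992)
n_3 = (-0.9873, +0.1591)
n_4 = (+0.1348, -0.9909)
  (0,1): δ = 120.92°  ·
  (0,2): δ = 71.26°  ·
  (0,3): δ = 7.29°  ✓
  (0,4): δ = 114.20°  ·
  (1,2): δ = 130.34°  ·
  (1,3): δ = 51.79°  ·
  (1,4): δ = 55.12°  ·
  (2,3): δ = 101.45°  ·
  (2,4): δ = 5.46°  ✓
  (3,4): δ = 73.10°  ·
antipodal pairs: 2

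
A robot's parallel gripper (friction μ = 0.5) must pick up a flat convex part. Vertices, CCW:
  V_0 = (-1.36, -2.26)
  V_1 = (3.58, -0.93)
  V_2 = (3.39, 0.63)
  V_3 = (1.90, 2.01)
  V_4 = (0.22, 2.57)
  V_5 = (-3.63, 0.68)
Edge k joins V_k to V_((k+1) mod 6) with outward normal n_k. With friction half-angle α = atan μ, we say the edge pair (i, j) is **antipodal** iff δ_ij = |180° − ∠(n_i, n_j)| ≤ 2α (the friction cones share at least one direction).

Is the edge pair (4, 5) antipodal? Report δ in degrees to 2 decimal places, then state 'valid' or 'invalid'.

α = atan 0.5 = 26.57°;  2α = 53.13°
edge 4: e_4 = (-3.85, -1.89);  n_4 = (-0.4407, +0.8977)
edge 5: e_5 = (+2.27, -2.94);  n_5 = (-0.7915, -0.6111)
∠(n_4, n_5) = 101.53°
δ = |180° − 101.53°| = 78.47°
78.47° > 2α = 53.13°  →  invalid

δ = 78.47°, invalid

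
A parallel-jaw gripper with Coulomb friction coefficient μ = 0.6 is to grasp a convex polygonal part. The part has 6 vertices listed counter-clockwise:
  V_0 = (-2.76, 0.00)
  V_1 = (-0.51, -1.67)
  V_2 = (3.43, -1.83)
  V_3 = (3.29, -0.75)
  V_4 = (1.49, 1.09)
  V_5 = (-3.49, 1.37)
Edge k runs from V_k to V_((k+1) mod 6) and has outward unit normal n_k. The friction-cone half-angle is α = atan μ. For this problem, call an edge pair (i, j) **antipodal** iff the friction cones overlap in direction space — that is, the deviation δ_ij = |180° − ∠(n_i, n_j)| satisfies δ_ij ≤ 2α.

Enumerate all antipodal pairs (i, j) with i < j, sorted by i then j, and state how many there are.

α = atan 0.6 = 30.96°;  2α = 61.93°
n_0 = (-0.5960, -0.8030)
n_1 = (-0.0406, -0.9992)
n_2 = (+0.9917, +0.1286)
n_3 = (+0.7148, +0.6993)
n_4 = (+0.0561, +0.9984)
n_5 = (-0.8825, -0.4703)
  (0,1): δ = 145.74°  ·
  (0,2): δ = 46.03°  ✓
  (0,3): δ = 9.05°  ✓
  (0,4): δ = 33.37°  ✓
  (0,5): δ = 154.63°  ·
  (1,2): δ = 80.29°  ·
  (1,3): δ = 43.30°  ✓
  (1,4): δ = 0.89°  ✓
  (1,5): δ = 120.38°  ·
  (2,3): δ = 143.02°  ·
  (2,4): δ = 100.60°  ·
  (2,5): δ = 20.66°  ✓
  (3,4): δ = 137.59°  ·
  (3,5): δ = 16.32°  ✓
  (4,5): δ = 58.73°  ✓
antipodal pairs: 8

count = 8; pairs: (0,2), (0,3), (0,4), (1,3), (1,4), (2,5), (3,5), (4,5)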